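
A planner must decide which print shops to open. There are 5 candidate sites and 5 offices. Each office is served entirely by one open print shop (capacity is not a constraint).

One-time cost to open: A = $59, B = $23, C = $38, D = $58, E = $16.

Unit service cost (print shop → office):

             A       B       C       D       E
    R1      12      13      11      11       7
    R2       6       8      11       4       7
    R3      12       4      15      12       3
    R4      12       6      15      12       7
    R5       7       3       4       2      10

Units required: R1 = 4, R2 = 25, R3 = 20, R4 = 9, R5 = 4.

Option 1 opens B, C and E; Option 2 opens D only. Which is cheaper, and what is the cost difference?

Option 1: {B, C, E}: R1→E 7·4=28, R2→E 7·25=175, R3→E 3·20=60, R4→B 6·9=54, R5→B 3·4=12. Service 329; fixed 77; total 406.
Option 2: {D}: R1→D 11·4=44, R2→D 4·25=100, R3→D 12·20=240, R4→D 12·9=108, R5→D 2·4=8. Service 500; fixed 58; total 558.
Difference: |406 − 558| = 152.

Option 1 is cheaper by 152.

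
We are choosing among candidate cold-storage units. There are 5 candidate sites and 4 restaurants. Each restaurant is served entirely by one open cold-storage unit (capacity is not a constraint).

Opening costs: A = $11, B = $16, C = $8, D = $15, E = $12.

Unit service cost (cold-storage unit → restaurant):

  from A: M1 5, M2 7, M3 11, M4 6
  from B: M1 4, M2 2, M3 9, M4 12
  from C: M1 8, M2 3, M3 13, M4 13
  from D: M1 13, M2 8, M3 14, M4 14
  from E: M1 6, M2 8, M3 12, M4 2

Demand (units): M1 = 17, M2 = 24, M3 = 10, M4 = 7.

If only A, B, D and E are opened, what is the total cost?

Each restaurant is assigned to its cheapest site among the open ones.
{A, B, D, E}: M1→B 4·17=68, M2→B 2·24=48, M3→B 9·10=90, M4→E 2·7=14. Service 220; fixed 54; total 274.

Total cost: 274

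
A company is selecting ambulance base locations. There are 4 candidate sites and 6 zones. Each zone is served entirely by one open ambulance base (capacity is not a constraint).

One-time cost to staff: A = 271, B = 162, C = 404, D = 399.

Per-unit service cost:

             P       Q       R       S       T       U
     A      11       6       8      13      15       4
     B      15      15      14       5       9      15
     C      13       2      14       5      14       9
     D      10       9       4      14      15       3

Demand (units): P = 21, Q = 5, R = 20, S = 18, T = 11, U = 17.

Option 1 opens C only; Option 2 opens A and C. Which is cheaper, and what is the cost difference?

Option 1: {C}: P→C 13·21=273, Q→C 2·5=10, R→C 14·20=280, S→C 5·18=90, T→C 14·11=154, U→C 9·17=153. Service 960; fixed 404; total 1364.
Option 2: {A, C}: P→A 11·21=231, Q→C 2·5=10, R→A 8·20=160, S→C 5·18=90, T→C 14·11=154, U→A 4·17=68. Service 713; fixed 675; total 1388.
Difference: |1364 − 1388| = 24.

Option 1 is cheaper by 24.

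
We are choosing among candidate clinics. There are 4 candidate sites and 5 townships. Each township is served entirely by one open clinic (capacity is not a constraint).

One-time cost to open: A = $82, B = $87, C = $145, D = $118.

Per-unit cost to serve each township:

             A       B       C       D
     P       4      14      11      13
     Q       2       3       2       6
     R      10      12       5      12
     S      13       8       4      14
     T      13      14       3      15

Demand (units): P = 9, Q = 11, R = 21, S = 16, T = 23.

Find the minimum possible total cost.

For any fixed open set, each township goes to its cheapest open site; total = fixed + service.
{C}: P→C 11·9=99, Q→C 2·11=22, R→C 5·21=105, S→C 4·16=64, T→C 3·23=69. Service 359; fixed 145; total 504.
{A, C}: service 296 + fixed 227 = 523
{B, C}: service 359 + fixed 232 = 591
{A, B, C, D}: service 296 + fixed 432 = 728
No other subset beats 504.

Minimum total cost: 504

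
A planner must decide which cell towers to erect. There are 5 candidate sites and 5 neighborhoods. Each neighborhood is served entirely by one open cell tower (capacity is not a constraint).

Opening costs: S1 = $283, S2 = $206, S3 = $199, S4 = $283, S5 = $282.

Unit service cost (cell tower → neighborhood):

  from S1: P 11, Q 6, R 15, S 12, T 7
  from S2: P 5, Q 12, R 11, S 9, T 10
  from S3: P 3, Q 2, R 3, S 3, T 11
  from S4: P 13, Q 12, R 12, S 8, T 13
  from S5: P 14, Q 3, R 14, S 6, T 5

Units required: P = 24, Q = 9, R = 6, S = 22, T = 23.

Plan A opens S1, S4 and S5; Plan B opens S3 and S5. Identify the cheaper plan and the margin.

Plan A: {S1, S4, S5}: P→S1 11·24=264, Q→S5 3·9=27, R→S4 12·6=72, S→S5 6·22=132, T→S5 5·23=115. Service 610; fixed 848; total 1458.
Plan B: {S3, S5}: P→S3 3·24=72, Q→S3 2·9=18, R→S3 3·6=18, S→S3 3·22=66, T→S5 5·23=115. Service 289; fixed 481; total 770.
Difference: |1458 − 770| = 688.

Plan B is cheaper by 688.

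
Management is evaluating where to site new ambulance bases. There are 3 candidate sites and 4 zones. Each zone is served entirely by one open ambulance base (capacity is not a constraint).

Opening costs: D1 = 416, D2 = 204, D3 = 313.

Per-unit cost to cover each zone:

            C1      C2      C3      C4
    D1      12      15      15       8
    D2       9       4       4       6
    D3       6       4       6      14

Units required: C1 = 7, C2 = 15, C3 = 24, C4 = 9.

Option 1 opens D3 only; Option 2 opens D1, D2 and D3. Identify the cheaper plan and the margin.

Option 1: {D3}: C1→D3 6·7=42, C2→D3 4·15=60, C3→D3 6·24=144, C4→D3 14·9=126. Service 372; fixed 313; total 685.
Option 2: {D1, D2, D3}: C1→D3 6·7=42, C2→D2 4·15=60, C3→D2 4·24=96, C4→D2 6·9=54. Service 252; fixed 933; total 1185.
Difference: |685 − 1185| = 500.

Option 1 is cheaper by 500.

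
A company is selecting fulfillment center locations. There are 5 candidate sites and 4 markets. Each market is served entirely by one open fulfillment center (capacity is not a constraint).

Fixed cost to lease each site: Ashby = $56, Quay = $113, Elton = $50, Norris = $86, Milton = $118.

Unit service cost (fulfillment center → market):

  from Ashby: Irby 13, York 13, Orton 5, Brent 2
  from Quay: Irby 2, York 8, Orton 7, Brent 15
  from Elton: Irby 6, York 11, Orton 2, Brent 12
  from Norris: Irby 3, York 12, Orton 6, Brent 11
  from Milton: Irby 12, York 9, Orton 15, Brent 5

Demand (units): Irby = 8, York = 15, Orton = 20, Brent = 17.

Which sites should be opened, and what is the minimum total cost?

For any fixed open set, each market goes to its cheapest open site; total = fixed + service.
{Ashby, Elton}: Irby→Elton 6·8=48, York→Elton 11·15=165, Orton→Elton 2·20=40, Brent→Ashby 2·17=34. Service 287; fixed 106; total 393.
{Ashby, Quay, Elton}: service 210 + fixed 219 = 429
{Ashby, Quay}: Irby→Quay 2·8=16, York→Quay 8·15=120, Orton→Ashby 5·20=100, Brent→Ashby 2·17=34. Service 270; fixed 169; total 439.
{Ashby, Quay, Elton, Norris, Milton}: Irby→Quay 2·8=16, York→Quay 8·15=120, Orton→Elton 2·20=40, Brent→Ashby 2·17=34. Service 210; fixed 423; total 633.
No other subset beats 393.

Open Ashby and Elton; minimum total cost 393.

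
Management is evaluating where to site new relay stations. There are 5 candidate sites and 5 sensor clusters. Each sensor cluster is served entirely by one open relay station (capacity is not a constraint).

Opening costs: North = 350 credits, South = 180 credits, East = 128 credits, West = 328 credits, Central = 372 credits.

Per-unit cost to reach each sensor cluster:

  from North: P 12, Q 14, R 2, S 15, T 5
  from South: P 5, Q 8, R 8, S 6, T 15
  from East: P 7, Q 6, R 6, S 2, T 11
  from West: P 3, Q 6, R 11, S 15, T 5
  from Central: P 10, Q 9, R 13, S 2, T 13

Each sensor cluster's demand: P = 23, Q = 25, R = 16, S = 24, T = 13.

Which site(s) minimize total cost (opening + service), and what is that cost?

For any fixed open set, each sensor cluster goes to its cheapest open site; total = fixed + service.
{East}: P→East 7·23=161, Q→East 6·25=150, R→East 6·16=96, S→East 2·24=48, T→East 11·13=143. Service 598; fixed 128; total 726.
{South, East}: service 552 + fixed 308 = 860
{East, West}: P→West 3·23=69, Q→East 6·25=150, R→East 6·16=96, S→East 2·24=48, T→West 5·13=65. Service 428; fixed 456; total 884.
{North, South, East, West, Central}: service 364 + fixed 1358 = 1722
No other subset beats 726.

Open East only; minimum total cost 726.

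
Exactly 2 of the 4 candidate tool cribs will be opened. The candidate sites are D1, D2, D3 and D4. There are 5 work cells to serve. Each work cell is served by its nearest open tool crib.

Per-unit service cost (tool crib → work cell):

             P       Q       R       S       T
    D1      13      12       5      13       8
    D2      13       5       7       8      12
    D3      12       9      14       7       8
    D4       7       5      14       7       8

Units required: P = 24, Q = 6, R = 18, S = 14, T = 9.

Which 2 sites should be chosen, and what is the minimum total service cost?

Choose D1 and D4; total service cost 458.

With exactly 2 open, each work cell uses its cheapest among the chosen.
{D1, D4}: P→D4 7·24=168, Q→D4 5·6=30, R→D1 5·18=90, S→D4 7·14=98, T→D1 8·9=72. Service cost 458.
{D2, D4}: service cost 494
{D1, D3}: service cost 602
Among all 6 size-2 choices, {D1, D4} is lowest.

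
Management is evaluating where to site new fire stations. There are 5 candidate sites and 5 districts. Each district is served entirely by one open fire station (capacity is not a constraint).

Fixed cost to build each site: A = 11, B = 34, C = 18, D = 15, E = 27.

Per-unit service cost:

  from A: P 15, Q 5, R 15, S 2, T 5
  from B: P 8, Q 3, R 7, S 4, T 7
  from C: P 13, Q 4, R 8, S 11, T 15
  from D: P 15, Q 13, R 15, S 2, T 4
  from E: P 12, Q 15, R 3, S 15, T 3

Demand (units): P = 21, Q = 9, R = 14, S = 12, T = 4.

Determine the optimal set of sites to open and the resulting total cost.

For any fixed open set, each district goes to its cheapest open site; total = fixed + service.
{A, B, E}: P→B 8·21=168, Q→B 3·9=27, R→E 3·14=42, S→A 2·12=24, T→E 3·4=12. Service 273; fixed 72; total 345.
{B, D, E}: P→B 8·21=168, Q→B 3·9=27, R→E 3·14=42, S→D 2·12=24, T→E 3·4=12. Service 273; fixed 76; total 349.
{B, E}: service 297 + fixed 61 = 358
{A, B, C, D, E}: service 273 + fixed 105 = 378
No other subset beats 345.

Open A, B and E; minimum total cost 345.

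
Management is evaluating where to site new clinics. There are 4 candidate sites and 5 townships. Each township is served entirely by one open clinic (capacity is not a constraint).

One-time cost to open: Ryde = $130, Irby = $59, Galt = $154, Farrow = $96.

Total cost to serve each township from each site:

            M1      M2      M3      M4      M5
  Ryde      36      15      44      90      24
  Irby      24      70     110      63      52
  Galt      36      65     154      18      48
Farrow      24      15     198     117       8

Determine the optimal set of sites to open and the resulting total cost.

For any fixed open set, each township goes to its cheapest open site; total = fixed + service.
{Ryde}: M1→Ryde 36, M2→Ryde 15, M3→Ryde 44, M4→Ryde 90, M5→Ryde 24. Service 209; fixed 130; total 339.
{Ryde, Irby}: M1→Irby 24, M2→Ryde 15, M3→Ryde 44, M4→Irby 63, M5→Ryde 24. Service 170; fixed 189; total 359.
{Irby, Farrow}: M1→Irby 24, M2→Farrow 15, M3→Irby 110, M4→Irby 63, M5→Farrow 8. Service 220; fixed 155; total 375.
{Ryde, Irby, Galt, Farrow}: M1→Irby 24, M2→Ryde 15, M3→Ryde 44, M4→Galt 18, M5→Farrow 8. Service 109; fixed 439; total 548.
No other subset beats 339.

Open Ryde only; minimum total cost 339.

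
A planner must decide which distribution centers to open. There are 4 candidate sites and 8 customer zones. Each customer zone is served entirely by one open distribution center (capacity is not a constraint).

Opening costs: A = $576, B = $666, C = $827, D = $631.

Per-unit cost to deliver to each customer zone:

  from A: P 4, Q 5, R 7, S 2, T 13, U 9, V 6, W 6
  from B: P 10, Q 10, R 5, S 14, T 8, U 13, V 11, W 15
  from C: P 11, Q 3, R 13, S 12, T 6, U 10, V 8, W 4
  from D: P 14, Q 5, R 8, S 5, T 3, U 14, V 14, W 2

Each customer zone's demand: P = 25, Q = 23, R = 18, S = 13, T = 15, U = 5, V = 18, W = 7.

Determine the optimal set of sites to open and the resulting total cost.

Open A only; minimum total cost 1333.

For any fixed open set, each customer zone goes to its cheapest open site; total = fixed + service.
{A}: P→A 4·25=100, Q→A 5·23=115, R→A 7·18=126, S→A 2·13=26, T→A 13·15=195, U→A 9·5=45, V→A 6·18=108, W→A 6·7=42. Service 757; fixed 576; total 1333.
{D}: service 1055 + fixed 631 = 1686
{A, D}: P→A 4·25=100, Q→A 5·23=115, R→A 7·18=126, S→A 2·13=26, T→D 3·15=45, U→A 9·5=45, V→A 6·18=108, W→D 2·7=14. Service 579; fixed 1207; total 1786.
{A, B, C, D}: service 497 + fixed 2700 = 3197
No other subset beats 1333.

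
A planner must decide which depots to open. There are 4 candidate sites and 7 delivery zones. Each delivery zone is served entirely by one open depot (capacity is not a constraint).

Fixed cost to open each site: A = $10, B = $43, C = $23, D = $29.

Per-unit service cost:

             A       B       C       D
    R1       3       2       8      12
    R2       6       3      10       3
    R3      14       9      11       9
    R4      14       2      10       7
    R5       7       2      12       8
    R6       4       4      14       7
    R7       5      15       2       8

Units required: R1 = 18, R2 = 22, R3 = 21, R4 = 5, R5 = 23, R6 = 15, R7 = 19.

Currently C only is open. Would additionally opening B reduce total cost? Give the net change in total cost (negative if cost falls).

Yes — net change −681 (cost falls by 681).

Current service cost with {C}: 1169.
Adding B: each delivery zone re-picks its cheapest; new service cost 445, saving 724.
Extra fixed cost: 43. Net change = 43 − 724 = -681.
(Totals: 1192 → 511.)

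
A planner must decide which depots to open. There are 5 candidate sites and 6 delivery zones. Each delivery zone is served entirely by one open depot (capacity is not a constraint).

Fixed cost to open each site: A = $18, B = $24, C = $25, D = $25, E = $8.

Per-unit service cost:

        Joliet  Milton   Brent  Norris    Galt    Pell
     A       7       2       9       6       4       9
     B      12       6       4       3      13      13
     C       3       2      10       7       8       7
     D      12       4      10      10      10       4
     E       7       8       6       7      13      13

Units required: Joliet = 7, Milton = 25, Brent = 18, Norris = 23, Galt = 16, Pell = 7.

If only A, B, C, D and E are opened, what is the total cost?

Each delivery zone is assigned to its cheapest site among the open ones.
{A, B, C, D, E}: Joliet→C 3·7=21, Milton→A 2·25=50, Brent→B 4·18=72, Norris→B 3·23=69, Galt→A 4·16=64, Pell→D 4·7=28. Service 304; fixed 100; total 404.

Total cost: 404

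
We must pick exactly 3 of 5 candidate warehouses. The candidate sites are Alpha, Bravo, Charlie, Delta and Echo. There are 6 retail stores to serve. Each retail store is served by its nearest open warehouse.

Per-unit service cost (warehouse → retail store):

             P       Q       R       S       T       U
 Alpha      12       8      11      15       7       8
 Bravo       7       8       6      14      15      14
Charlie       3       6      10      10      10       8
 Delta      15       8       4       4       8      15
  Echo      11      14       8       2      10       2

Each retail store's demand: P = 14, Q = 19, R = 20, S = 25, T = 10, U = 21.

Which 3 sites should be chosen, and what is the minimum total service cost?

With exactly 3 open, each retail store uses its cheapest among the chosen.
{Charlie, Delta, Echo}: P→Charlie 3·14=42, Q→Charlie 6·19=114, R→Delta 4·20=80, S→Echo 2·25=50, T→Delta 8·10=80, U→Echo 2·21=42. Service cost 408.
{Bravo, Charlie, Echo}: service cost 468
{Alpha, Charlie, Echo}: service cost 478
Among all 10 size-3 choices, {Charlie, Delta, Echo} is lowest.

Choose Charlie, Delta and Echo; total service cost 408.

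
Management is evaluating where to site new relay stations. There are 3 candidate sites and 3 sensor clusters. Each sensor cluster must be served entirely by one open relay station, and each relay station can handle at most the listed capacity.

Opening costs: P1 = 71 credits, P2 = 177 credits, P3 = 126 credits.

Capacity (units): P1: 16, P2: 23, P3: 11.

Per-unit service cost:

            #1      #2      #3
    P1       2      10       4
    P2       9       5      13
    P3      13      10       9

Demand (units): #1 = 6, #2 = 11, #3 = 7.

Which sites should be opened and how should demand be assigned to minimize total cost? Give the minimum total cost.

Open {P1, P2}: #1→P1 2·6=12, #2→P2 5·11=55, #3→P1 4·7=28.
Loads: P1 carries 13/16, P2 carries 11/23. Service 95; fixed 248; total 343.
Next best feasible plan costs 347.

Minimum total cost: 343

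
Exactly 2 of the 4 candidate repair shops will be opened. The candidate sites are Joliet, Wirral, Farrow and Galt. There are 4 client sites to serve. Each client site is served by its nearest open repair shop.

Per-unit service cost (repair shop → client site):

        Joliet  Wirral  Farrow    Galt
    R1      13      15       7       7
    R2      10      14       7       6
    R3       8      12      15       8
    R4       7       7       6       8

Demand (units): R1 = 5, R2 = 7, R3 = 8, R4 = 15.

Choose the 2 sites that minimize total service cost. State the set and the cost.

Choose Farrow and Galt; total service cost 231.

With exactly 2 open, each client site uses its cheapest among the chosen.
{Farrow, Galt}: R1→Farrow 7·5=35, R2→Galt 6·7=42, R3→Galt 8·8=64, R4→Farrow 6·15=90. Service cost 231.
{Joliet, Farrow}: service cost 238
{Joliet, Galt}: service cost 246
Among all 6 size-2 choices, {Farrow, Galt} is lowest.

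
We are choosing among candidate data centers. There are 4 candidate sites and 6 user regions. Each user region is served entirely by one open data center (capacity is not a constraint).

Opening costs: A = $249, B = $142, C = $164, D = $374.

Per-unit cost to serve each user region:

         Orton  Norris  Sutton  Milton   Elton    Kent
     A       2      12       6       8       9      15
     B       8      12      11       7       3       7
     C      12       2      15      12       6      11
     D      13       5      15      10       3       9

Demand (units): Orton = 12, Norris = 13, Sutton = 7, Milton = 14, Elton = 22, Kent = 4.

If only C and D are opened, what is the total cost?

Total cost: 1055

Each user region is assigned to its cheapest site among the open ones.
{C, D}: Orton→C 12·12=144, Norris→C 2·13=26, Sutton→C 15·7=105, Milton→D 10·14=140, Elton→D 3·22=66, Kent→D 9·4=36. Service 517; fixed 538; total 1055.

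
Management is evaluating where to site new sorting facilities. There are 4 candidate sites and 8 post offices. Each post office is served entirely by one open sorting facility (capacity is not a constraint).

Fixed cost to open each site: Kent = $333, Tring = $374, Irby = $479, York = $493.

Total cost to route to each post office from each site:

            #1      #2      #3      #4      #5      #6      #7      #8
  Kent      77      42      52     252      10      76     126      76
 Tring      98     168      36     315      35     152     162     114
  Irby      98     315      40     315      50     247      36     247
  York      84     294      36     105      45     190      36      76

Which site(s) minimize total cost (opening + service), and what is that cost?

Open Kent only; minimum total cost 1044.

For any fixed open set, each post office goes to its cheapest open site; total = fixed + service.
{Kent}: #1→Kent 77, #2→Kent 42, #3→Kent 52, #4→Kent 252, #5→Kent 10, #6→Kent 76, #7→Kent 126, #8→Kent 76. Service 711; fixed 333; total 1044.
{Kent, York}: #1→Kent 77, #2→Kent 42, #3→York 36, #4→York 105, #5→Kent 10, #6→Kent 76, #7→York 36, #8→Kent 76. Service 458; fixed 826; total 1284.
{York}: service 866 + fixed 493 = 1359
{Kent, Tring, Irby, York}: service 458 + fixed 1679 = 2137
(All 15 nonempty subsets were checked; Kent only is lowest.)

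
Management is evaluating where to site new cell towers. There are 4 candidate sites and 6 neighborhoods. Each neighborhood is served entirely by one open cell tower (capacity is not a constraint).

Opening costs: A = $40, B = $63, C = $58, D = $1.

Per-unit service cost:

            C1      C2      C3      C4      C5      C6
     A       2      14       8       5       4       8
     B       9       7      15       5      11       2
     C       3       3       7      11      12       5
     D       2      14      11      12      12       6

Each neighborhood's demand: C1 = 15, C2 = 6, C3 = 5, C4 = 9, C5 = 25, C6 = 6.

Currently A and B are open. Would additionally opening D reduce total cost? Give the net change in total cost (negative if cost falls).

No — net change +1 (cost rises by 1).

Current service cost with {A, B}: 269.
Adding D: each neighborhood re-picks its cheapest; new service cost 269, saving 0.
Extra fixed cost: 1. Net change = 1 − 0 = 1.
(Totals: 372 → 373.)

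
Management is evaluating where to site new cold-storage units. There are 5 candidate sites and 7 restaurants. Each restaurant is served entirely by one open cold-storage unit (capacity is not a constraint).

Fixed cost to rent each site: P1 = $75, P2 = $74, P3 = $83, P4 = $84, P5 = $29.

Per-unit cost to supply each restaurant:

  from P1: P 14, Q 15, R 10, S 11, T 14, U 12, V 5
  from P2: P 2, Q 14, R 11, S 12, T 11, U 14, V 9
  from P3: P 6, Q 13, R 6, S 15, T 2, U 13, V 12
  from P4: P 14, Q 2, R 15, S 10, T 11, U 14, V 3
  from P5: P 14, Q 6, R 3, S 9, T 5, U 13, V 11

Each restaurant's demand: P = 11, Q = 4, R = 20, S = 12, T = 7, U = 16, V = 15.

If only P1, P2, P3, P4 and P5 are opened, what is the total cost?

Each restaurant is assigned to its cheapest site among the open ones.
{P1, P2, P3, P4, P5}: P→P2 2·11=22, Q→P4 2·4=8, R→P5 3·20=60, S→P5 9·12=108, T→P3 2·7=14, U→P1 12·16=192, V→P4 3·15=45. Service 449; fixed 345; total 794.

Total cost: 794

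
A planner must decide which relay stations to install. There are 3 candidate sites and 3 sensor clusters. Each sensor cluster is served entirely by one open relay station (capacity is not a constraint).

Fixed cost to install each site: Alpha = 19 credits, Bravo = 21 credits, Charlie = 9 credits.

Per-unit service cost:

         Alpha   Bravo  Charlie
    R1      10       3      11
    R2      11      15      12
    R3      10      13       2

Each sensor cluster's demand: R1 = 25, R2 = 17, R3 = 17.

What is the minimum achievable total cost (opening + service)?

Minimum total cost: 343

For any fixed open set, each sensor cluster goes to its cheapest open site; total = fixed + service.
{Bravo, Charlie}: R1→Bravo 3·25=75, R2→Charlie 12·17=204, R3→Charlie 2·17=34. Service 313; fixed 30; total 343.
{Alpha, Bravo, Charlie}: service 296 + fixed 49 = 345
{Alpha, Bravo}: service 432 + fixed 40 = 472
{Charlie}: service 513 + fixed 9 = 522
No other subset beats 343.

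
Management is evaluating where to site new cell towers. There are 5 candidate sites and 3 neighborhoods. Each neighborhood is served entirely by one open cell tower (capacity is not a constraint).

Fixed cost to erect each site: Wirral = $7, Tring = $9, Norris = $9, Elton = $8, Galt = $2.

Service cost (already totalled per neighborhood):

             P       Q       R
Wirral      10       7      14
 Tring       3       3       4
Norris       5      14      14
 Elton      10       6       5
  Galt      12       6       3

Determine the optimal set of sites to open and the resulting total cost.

Open Tring only; minimum total cost 19.

For any fixed open set, each neighborhood goes to its cheapest open site; total = fixed + service.
{Tring}: P→Tring 3, Q→Tring 3, R→Tring 4. Service 10; fixed 9; total 19.
{Tring, Galt}: service 9 + fixed 11 = 20
{Galt}: service 21 + fixed 2 = 23
{Wirral, Tring, Norris, Elton, Galt}: P→Tring 3, Q→Tring 3, R→Galt 3. Service 9; fixed 35; total 44.
No other subset beats 19.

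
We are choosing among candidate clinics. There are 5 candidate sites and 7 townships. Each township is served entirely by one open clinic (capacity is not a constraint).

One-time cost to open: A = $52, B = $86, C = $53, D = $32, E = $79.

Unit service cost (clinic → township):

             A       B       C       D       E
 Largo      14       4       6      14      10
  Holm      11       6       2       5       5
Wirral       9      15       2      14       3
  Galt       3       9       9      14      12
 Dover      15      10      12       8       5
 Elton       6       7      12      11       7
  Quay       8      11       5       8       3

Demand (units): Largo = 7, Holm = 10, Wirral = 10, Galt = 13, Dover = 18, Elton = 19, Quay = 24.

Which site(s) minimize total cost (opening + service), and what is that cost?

For any fixed open set, each township goes to its cheapest open site; total = fixed + service.
{A, C, E}: Largo→C 6·7=42, Holm→C 2·10=20, Wirral→C 2·10=20, Galt→A 3·13=39, Dover→E 5·18=90, Elton→A 6·19=114, Quay→E 3·24=72. Service 397; fixed 184; total 581.
{A, E}: service 465 + fixed 131 = 596
{A, C, D, E}: Largo→C 6·7=42, Holm→C 2·10=20, Wirral→C 2·10=20, Galt→A 3·13=39, Dover→E 5·18=90, Elton→A 6·19=114, Quay→E 3·24=72. Service 397; fixed 216; total 613.
{A, B, C, D, E}: service 383 + fixed 302 = 685
No other subset beats 581.

Open A, C and E; minimum total cost 581.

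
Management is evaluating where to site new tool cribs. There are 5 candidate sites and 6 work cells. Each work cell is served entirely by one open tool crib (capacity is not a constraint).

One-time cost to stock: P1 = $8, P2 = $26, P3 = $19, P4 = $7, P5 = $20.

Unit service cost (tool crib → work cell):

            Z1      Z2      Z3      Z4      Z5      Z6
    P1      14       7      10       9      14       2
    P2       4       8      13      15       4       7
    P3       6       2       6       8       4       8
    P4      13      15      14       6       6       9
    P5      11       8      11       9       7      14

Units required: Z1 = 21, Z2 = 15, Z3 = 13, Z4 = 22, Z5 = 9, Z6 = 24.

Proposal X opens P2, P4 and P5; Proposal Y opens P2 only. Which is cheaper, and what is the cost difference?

Proposal X is cheaper by 197.

Proposal X: {P2, P4, P5}: Z1→P2 4·21=84, Z2→P2 8·15=120, Z3→P5 11·13=143, Z4→P4 6·22=132, Z5→P2 4·9=36, Z6→P2 7·24=168. Service 683; fixed 53; total 736.
Proposal Y: {P2}: Z1→P2 4·21=84, Z2→P2 8·15=120, Z3→P2 13·13=169, Z4→P2 15·22=330, Z5→P2 4·9=36, Z6→P2 7·24=168. Service 907; fixed 26; total 933.
Difference: |736 − 933| = 197.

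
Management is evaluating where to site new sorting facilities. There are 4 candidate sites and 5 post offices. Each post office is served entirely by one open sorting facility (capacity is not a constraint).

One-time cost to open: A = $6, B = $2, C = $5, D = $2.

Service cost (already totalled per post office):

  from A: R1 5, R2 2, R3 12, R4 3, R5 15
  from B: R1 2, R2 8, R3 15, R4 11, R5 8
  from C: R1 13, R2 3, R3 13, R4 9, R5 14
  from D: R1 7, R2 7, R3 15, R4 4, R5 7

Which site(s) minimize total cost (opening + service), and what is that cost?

For any fixed open set, each post office goes to its cheapest open site; total = fixed + service.
{A, B}: R1→B 2, R2→A 2, R3→A 12, R4→A 3, R5→B 8. Service 27; fixed 8; total 35.
{A, B, D}: R1→B 2, R2→A 2, R3→A 12, R4→A 3, R5→D 7. Service 26; fixed 10; total 36.
{A, D}: service 29 + fixed 8 = 37
{A, B, C, D}: service 26 + fixed 15 = 41
No other subset beats 35.

Open A and B; minimum total cost 35.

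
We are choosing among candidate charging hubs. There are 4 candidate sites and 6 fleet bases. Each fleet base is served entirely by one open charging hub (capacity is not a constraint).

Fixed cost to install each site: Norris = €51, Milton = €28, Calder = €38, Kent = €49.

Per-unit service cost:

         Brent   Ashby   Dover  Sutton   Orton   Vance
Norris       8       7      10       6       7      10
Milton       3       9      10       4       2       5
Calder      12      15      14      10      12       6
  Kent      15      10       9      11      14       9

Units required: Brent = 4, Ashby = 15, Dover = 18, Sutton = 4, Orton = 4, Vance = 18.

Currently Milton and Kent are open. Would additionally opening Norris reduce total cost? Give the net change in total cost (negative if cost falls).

Current service cost with {Milton, Kent}: 423.
Adding Norris: each fleet base re-picks its cheapest; new service cost 393, saving 30.
Extra fixed cost: 51. Net change = 51 − 30 = 21.
(Totals: 500 → 521.)

No — net change +21 (cost rises by 21).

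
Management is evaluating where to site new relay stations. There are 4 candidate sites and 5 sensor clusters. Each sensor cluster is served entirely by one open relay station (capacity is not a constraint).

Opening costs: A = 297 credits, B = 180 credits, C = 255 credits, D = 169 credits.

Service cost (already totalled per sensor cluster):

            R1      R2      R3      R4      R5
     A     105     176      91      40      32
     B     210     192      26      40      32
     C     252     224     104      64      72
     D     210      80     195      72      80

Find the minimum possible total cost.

Minimum total cost: 680

For any fixed open set, each sensor cluster goes to its cheapest open site; total = fixed + service.
{B}: R1→B 210, R2→B 192, R3→B 26, R4→B 40, R5→B 32. Service 500; fixed 180; total 680.
{B, D}: service 388 + fixed 349 = 737
{A}: service 444 + fixed 297 = 741
{A, B, C, D}: R1→A 105, R2→D 80, R3→B 26, R4→A 40, R5→A 32. Service 283; fixed 901; total 1184.
No other subset beats 680.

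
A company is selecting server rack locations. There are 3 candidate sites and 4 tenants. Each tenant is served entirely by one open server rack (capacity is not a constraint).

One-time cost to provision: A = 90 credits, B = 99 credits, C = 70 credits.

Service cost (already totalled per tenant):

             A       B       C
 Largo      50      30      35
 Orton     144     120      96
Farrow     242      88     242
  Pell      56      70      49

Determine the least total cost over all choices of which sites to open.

For any fixed open set, each tenant goes to its cheapest open site; total = fixed + service.
{B}: Largo→B 30, Orton→B 120, Farrow→B 88, Pell→B 70. Service 308; fixed 99; total 407.
{B, C}: service 263 + fixed 169 = 432
{A, B}: service 294 + fixed 189 = 483
{A, B, C}: service 263 + fixed 259 = 522
(All 7 nonempty subsets were checked; B only is lowest.)

Minimum total cost: 407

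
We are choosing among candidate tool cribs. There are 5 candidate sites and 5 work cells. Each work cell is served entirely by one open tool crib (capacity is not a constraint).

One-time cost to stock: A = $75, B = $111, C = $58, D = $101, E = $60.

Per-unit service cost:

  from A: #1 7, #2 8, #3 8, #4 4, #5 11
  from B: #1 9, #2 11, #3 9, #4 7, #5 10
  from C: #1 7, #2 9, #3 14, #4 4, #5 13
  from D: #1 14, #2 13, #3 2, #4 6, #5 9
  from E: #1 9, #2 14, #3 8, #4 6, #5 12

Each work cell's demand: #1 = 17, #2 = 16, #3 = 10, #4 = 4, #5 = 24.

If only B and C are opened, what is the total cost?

Total cost: 778

Each work cell is assigned to its cheapest site among the open ones.
{B, C}: #1→C 7·17=119, #2→C 9·16=144, #3→B 9·10=90, #4→C 4·4=16, #5→B 10·24=240. Service 609; fixed 169; total 778.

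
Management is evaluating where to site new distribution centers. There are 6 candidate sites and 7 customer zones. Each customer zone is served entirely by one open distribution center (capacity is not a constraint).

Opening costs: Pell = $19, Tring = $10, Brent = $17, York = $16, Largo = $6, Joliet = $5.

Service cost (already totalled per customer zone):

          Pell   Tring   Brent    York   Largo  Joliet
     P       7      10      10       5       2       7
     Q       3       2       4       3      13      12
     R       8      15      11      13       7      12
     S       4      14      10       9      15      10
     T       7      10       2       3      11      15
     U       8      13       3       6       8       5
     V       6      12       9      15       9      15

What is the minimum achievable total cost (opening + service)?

Minimum total cost: 60

For any fixed open set, each customer zone goes to its cheapest open site; total = fixed + service.
{Brent, Largo}: P→Largo 2, Q→Brent 4, R→Largo 7, S→Brent 10, T→Brent 2, U→Brent 3, V→Brent 9. Service 37; fixed 23; total 60.
{York, Largo}: P→Largo 2, Q→York 3, R→Largo 7, S→York 9, T→York 3, U→York 6, V→Largo 9. Service 39; fixed 22; total 61.
{Pell}: service 43 + fixed 19 = 62
{Pell, Tring, Brent, York, Largo, Joliet}: service 26 + fixed 73 = 99
No other subset beats 60.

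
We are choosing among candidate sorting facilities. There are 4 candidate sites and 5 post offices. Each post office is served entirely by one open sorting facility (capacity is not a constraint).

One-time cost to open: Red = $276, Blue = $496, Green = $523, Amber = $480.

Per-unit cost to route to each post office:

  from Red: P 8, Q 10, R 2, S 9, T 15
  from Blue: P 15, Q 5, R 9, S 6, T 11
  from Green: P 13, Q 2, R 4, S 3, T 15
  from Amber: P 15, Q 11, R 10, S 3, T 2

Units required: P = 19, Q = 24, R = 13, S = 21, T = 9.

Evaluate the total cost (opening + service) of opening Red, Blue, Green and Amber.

Each post office is assigned to its cheapest site among the open ones.
{Red, Blue, Green, Amber}: P→Red 8·19=152, Q→Green 2·24=48, R→Red 2·13=26, S→Green 3·21=63, T→Amber 2·9=18. Service 307; fixed 1775; total 2082.

Total cost: 2082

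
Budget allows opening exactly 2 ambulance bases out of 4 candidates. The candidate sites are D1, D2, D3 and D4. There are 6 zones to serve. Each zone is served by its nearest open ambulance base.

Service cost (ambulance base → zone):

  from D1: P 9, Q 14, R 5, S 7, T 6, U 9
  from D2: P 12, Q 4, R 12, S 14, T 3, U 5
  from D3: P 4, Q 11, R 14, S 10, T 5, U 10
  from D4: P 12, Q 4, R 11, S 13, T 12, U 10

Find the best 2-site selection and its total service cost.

Choose D1 and D2; total service cost 33.

With exactly 2 open, each zone uses its cheapest among the chosen.
{D1, D2}: P→D1 9, Q→D2 4, R→D1 5, S→D1 7, T→D2 3, U→D2 5. Service cost 33.
{D2, D3}: service cost 38
{D1, D4}: service cost 40
Among all 6 size-2 choices, {D1, D2} is lowest.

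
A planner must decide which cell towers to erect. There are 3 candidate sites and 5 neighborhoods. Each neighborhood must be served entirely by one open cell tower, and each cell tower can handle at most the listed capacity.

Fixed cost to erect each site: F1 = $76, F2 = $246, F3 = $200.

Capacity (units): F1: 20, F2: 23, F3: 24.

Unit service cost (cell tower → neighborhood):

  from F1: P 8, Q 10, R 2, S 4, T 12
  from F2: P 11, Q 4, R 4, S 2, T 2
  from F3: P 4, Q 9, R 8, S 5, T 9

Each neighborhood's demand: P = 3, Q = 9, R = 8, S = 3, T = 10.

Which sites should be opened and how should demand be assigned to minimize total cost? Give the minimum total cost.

Open {F1, F2}: P→F1 8·3=24, Q→F2 4·9=36, R→F1 2·8=16, S→F2 2·3=6, T→F2 2·10=20.
Loads: F1 carries 11/20, F2 carries 22/23. Service 102; fixed 322; total 424.
Next best feasible plan costs 430.

Minimum total cost: 424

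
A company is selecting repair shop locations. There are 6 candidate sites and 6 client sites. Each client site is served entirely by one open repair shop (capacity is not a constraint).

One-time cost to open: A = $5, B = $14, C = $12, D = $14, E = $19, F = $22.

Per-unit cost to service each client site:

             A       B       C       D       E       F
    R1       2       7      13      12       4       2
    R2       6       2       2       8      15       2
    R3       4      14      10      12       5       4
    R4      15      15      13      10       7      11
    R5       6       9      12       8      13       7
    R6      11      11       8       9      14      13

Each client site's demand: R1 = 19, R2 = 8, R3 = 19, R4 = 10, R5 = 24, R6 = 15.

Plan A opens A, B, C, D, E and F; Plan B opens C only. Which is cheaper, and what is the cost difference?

Plan A: {A, B, C, D, E, F}: R1→A 2·19=38, R2→B 2·8=16, R3→A 4·19=76, R4→E 7·10=70, R5→A 6·24=144, R6→C 8·15=120. Service 464; fixed 86; total 550.
Plan B: {C}: R1→C 13·19=247, R2→C 2·8=16, R3→C 10·19=190, R4→C 13·10=130, R5→C 12·24=288, R6→C 8·15=120. Service 991; fixed 12; total 1003.
Difference: |550 − 1003| = 453.

Plan A is cheaper by 453.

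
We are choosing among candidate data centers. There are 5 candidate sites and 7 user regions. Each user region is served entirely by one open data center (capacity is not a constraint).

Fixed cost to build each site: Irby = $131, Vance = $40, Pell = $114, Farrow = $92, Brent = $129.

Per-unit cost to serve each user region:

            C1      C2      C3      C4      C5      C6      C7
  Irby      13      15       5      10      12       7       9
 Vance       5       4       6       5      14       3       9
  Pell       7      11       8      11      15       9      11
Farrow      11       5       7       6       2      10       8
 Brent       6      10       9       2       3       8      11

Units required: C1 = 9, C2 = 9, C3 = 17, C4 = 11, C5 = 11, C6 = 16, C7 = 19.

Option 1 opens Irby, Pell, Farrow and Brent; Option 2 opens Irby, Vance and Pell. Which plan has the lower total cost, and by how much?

Option 1: {Irby, Pell, Farrow, Brent}: C1→Brent 6·9=54, C2→Farrow 5·9=45, C3→Irby 5·17=85, C4→Brent 2·11=22, C5→Farrow 2·11=22, C6→Irby 7·16=112, C7→Farrow 8·19=152. Service 492; fixed 466; total 958.
Option 2: {Irby, Vance, Pell}: C1→Vance 5·9=45, C2→Vance 4·9=36, C3→Irby 5·17=85, C4→Vance 5·11=55, C5→Irby 12·11=132, C6→Vance 3·16=48, C7→Irby 9·19=171. Service 572; fixed 285; total 857.
Difference: |958 − 857| = 101.

Option 2 is cheaper by 101.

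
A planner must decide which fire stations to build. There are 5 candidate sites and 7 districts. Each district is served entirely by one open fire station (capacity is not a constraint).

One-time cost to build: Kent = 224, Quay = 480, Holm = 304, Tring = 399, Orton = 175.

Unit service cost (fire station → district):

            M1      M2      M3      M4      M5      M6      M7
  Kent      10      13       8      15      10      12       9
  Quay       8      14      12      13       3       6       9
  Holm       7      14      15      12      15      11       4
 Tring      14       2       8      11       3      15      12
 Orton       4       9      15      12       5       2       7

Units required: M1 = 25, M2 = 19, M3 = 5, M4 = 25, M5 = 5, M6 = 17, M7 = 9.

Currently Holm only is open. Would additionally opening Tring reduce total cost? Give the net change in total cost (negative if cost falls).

Current service cost with {Holm}: 1114.
Adding Tring: each district re-picks its cheapest; new service cost 766, saving 348.
Extra fixed cost: 399. Net change = 399 − 348 = 51.
(Totals: 1418 → 1469.)

No — net change +51 (cost rises by 51).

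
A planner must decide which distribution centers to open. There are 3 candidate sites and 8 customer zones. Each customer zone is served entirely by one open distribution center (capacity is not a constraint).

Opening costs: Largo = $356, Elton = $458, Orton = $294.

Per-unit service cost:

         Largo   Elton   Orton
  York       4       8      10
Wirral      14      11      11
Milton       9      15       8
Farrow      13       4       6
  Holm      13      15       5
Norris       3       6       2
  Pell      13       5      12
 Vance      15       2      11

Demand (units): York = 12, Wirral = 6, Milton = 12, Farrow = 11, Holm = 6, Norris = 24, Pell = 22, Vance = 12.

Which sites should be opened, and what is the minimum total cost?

For any fixed open set, each customer zone goes to its cheapest open site; total = fixed + service.
{Orton}: York→Orton 10·12=120, Wirral→Orton 11·6=66, Milton→Orton 8·12=96, Farrow→Orton 6·11=66, Holm→Orton 5·6=30, Norris→Orton 2·24=48, Pell→Orton 12·22=264, Vance→Orton 11·12=132. Service 822; fixed 294; total 1116.
{Elton}: York→Elton 8·12=96, Wirral→Elton 11·6=66, Milton→Elton 15·12=180, Farrow→Elton 4·11=44, Holm→Elton 15·6=90, Norris→Elton 6·24=144, Pell→Elton 5·22=110, Vance→Elton 2·12=24. Service 754; fixed 458; total 1212.
{Elton, Orton}: York→Elton 8·12=96, Wirral→Elton 11·6=66, Milton→Orton 8·12=96, Farrow→Elton 4·11=44, Holm→Orton 5·6=30, Norris→Orton 2·24=48, Pell→Elton 5·22=110, Vance→Elton 2·12=24. Service 514; fixed 752; total 1266.
{Largo, Elton, Orton}: York→Largo 4·12=48, Wirral→Elton 11·6=66, Milton→Orton 8·12=96, Farrow→Elton 4·11=44, Holm→Orton 5·6=30, Norris→Orton 2·24=48, Pell→Elton 5·22=110, Vance→Elton 2·12=24. Service 466; fixed 1108; total 1574.
No other subset beats 1116.

Open Orton only; minimum total cost 1116.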